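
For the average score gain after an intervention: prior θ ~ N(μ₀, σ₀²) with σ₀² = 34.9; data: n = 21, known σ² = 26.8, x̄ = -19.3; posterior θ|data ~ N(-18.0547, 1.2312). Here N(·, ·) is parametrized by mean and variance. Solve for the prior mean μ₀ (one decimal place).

μ₀ = 16.0

With known observation variance, the Normal–Normal posterior has precision τ_n = τ₀ + n/σ² and mean μ_n = (τ₀μ₀ + (n/σ²)x̄)/τ_n.
Here τ₀ = 1/34.9 = 0.028653 and τ_data = 21/26.8 = 0.783582, so τ_n = 0.812235.
Rearranging for μ₀: μ₀ = (μ_n·τ_n − τ_data·x̄)/τ₀ = (-18.0547·0.812235 − 0.783582·-19.3) / 0.028653 = 0.458473/0.028653 ≈ 16.0.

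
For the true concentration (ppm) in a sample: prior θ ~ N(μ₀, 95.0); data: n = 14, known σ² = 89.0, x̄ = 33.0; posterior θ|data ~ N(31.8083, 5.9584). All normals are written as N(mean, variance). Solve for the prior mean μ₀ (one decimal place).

With known observation variance, the Normal–Normal posterior has precision τ_n = τ₀ + n/σ² and mean μ_n = (τ₀μ₀ + (n/σ²)x̄)/τ_n.
Here τ₀ = 1/95.0 = 0.010526 and τ_data = 14/89.0 = 0.157303, so τ_n = 0.167829.
Rearranging for μ₀: μ₀ = (μ_n·τ_n − τ_data·x̄)/τ₀ = (31.8083·0.167829 − 0.157303·33.0) / 0.010526 = 0.147356/0.010526 ≈ 14.0.

μ₀ = 14.0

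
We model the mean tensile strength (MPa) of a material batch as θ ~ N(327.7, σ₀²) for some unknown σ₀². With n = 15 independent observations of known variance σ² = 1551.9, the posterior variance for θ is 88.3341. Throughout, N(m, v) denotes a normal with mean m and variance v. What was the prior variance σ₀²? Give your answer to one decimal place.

σ₀² = 604.2

Posterior precision equals prior precision plus data precision: 1/σ_n² = 1/σ₀² + n/σ².
So 1/σ₀² = 1/88.3341 − 15/1551.9 = 0.011321 − 0.009666 = 0.001655.
Hence σ₀² = 1/0.001655 ≈ 604.2.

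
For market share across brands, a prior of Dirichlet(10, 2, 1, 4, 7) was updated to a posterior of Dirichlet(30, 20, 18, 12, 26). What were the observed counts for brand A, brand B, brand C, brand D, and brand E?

counts (20, 18, 17, 8, 19)

For a Dirichlet(α) prior with multinomial counts c, the posterior is Dirichlet(α + c) componentwise.
Counts are posterior − prior componentwise: 30−10=20, 20−2=18, 18−1=17, 12−4=8, 26−7=19.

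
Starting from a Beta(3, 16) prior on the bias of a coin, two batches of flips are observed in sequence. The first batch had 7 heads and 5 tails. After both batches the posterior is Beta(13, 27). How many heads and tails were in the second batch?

3 heads and 6 tails

Sequential conjugate updates are equivalent to a single update on the pooled data, so total successes = posterior α − prior α and total failures = posterior β − prior β.
Total across both batches: 13−3=10 heads, 27−16=11 tails.
Subtract the first batch: 10−7=3 heads and 11−5=6 tails.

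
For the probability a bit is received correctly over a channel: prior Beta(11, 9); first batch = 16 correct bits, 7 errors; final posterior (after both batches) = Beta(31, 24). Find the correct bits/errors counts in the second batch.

Because Beta–binomial updating is additive in the counts, the combined data contributed (α_post−α_prior, β_post−β_prior) successes and failures.
Total across both batches: 31−11=20 correct bits, 24−9=15 errors.
Subtract the first batch: 20−16=4 correct bits and 15−7=8 errors.

4 correct bits and 8 errors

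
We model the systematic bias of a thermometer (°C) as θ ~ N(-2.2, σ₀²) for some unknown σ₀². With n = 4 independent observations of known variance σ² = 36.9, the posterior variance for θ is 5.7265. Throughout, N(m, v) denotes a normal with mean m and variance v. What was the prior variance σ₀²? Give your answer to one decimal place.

σ₀² = 15.1

Posterior precision equals prior precision plus data precision: 1/σ_n² = 1/σ₀² + n/σ².
So 1/σ₀² = 1/5.7265 − 4/36.9 = 0.174627 − 0.108401 = 0.066226.
Hence σ₀² = 1/0.066226 ≈ 15.1.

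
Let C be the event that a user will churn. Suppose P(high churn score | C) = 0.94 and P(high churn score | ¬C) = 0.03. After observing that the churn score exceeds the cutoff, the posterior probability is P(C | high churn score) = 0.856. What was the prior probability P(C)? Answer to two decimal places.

P(C) = 0.16

Bayes' rule in odds form gives O(C|E) = O(C)·[P(E|C)/P(E|¬C)], hence O(C) = O(C|E)/LR.
Posterior odds = 0.856/(1−0.856) = 5.9444. LR = 0.94/0.03 = 31.3333.
Prior odds = 5.9444/31.3333 = 0.1897, so P(C) = 0.1897/(1+0.1897) ≈ 0.16.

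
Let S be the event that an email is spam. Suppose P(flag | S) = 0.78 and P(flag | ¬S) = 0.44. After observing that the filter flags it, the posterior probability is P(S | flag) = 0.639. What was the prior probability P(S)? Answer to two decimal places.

P(S) = 0.50

In odds form, posterior odds = prior odds × likelihood ratio, so prior odds = posterior odds ÷ LR.
Posterior odds = 0.639/(1−0.639) = 1.7701. LR = 0.78/0.44 = 1.7727.
Prior odds = 1.7701/1.7727 = 0.9985, so P(S) = 0.9985/(1+0.9985) ≈ 0.50.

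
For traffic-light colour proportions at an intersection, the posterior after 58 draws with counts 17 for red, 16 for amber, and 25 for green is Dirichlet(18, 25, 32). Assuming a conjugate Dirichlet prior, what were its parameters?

Dirichlet(1, 9, 7)

For a Dirichlet(α) prior with multinomial counts c, the posterior is Dirichlet(α + c) componentwise.
Subtract each count from the matching posterior parameter: 18−17=1, 25−16=9, 32−25=7.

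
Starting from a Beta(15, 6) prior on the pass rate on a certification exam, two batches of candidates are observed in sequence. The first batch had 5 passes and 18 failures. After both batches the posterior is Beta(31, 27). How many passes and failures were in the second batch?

Because Beta–binomial updating is additive in the counts, the combined data contributed (α_post−α_prior, β_post−β_prior) successes and failures.
Total across both batches: 31−15=16 passes, 27−6=21 failures.
Subtract the first batch: 16−5=11 passes and 21−18=3 failures.

11 passes and 3 failures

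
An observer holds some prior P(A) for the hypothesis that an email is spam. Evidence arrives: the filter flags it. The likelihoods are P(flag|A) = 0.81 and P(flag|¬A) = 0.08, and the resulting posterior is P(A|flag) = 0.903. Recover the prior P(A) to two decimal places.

P(A) = 0.48

In odds form, posterior odds = prior odds × likelihood ratio, so prior odds = posterior odds ÷ LR.
Posterior odds = 0.903/(1−0.903) = 9.3093. LR = 0.81/0.08 = 10.1250.
Prior odds = 9.3093/10.1250 = 0.9194, so P(A) = 0.9194/(1+0.9194) ≈ 0.48.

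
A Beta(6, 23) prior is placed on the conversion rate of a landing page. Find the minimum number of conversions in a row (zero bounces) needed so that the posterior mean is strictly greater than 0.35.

After k conversions and 0 bounces the posterior is Beta(6+k, 23), with mean (6+k)/(6+23+k).
Set (6+k)/(29+k) > 0.35 and solve: k > (0.35·29 − 6)/(1 − 0.35) = 6.385.
The smallest integer exceeding 6.385 is 7, and checking k=7: (13)/(36) = 0.3611 > 0.35.

k = 7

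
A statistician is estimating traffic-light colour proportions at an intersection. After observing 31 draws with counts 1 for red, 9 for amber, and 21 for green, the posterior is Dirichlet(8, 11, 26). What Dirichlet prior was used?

For a Dirichlet(α) prior with multinomial counts c, the posterior is Dirichlet(α + c) componentwise.
Subtract each count from the matching posterior parameter: 8−1=7, 11−9=2, 26−21=5.

Dirichlet(7, 2, 5)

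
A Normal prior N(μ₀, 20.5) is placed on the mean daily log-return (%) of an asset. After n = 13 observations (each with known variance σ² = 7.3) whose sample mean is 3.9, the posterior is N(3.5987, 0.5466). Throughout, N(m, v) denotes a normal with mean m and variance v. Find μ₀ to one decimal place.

μ₀ = -7.4

The posterior mean is a precision-weighted average: μ_n = (τ₀μ₀ + τ_data·x̄)/(τ₀+τ_data), with τ₀=1/σ₀² and τ_data=n/σ².
Here τ₀ = 1/20.5 = 0.048780 and τ_data = 13/7.3 = 1.780822, so τ_n = 1.829602.
Rearranging for μ₀: μ₀ = (μ_n·τ_n − τ_data·x̄)/τ₀ = (3.5987·1.829602 − 1.780822·3.9) / 0.048780 = -0.361017/0.048780 ≈ -7.4.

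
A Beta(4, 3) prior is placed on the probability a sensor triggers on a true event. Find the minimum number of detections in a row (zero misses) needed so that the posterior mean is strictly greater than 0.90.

k = 24

After k detections and 0 misses the posterior is Beta(4+k, 3), with mean (4+k)/(4+3+k).
Set (4+k)/(7+k) > 0.90 and solve: k > (0.90·7 − 4)/(1 − 0.90) = 23.000.
The smallest integer exceeding 23.000 is 24.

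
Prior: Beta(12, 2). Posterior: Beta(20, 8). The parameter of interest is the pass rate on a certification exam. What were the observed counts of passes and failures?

8 passes and 6 failures

A Beta(a, b) prior with s successes and f failures in binomial data gives a Beta(a+s, b+f) posterior.
So s = 20 − 12 = 8 and f = 8 − 2 = 6.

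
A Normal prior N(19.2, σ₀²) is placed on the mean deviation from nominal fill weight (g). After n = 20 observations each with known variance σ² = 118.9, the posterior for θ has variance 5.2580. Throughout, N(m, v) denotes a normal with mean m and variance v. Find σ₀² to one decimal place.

For the Normal–Normal model with known σ², precisions add: τ_n = τ₀ + n/σ².
So 1/σ₀² = 1/5.2580 − 20/118.9 = 0.190186 − 0.168209 = 0.021977.
Hence σ₀² = 1/0.021977 ≈ 45.5.

σ₀² = 45.5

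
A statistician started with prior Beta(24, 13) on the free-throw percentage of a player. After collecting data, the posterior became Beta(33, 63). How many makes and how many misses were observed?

A Beta(a, b) prior with s successes and f failures in binomial data gives a Beta(a+s, b+f) posterior.
Match parameters: s=33−24=9, f=63−13=50.

9 makes and 50 misses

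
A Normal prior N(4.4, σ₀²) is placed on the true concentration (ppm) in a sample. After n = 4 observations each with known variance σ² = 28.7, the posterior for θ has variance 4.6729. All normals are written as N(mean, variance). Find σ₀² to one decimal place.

σ₀² = 13.4

Posterior precision equals prior precision plus data precision: 1/σ_n² = 1/σ₀² + n/σ².
So 1/σ₀² = 1/4.6729 − 4/28.7 = 0.214000 − 0.139373 = 0.074627.
Hence σ₀² = 1/0.074627 ≈ 13.4.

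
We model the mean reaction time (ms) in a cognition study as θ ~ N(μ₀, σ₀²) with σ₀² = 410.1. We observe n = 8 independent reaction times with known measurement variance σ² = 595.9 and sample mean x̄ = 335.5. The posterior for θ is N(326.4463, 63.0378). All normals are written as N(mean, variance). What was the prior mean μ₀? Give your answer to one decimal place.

μ₀ = 276.6

The posterior mean is a precision-weighted average: μ_n = (τ₀μ₀ + τ_data·x̄)/(τ₀+τ_data), with τ₀=1/σ₀² and τ_data=n/σ².
Here τ₀ = 1/410.1 = 0.002438 and τ_data = 8/595.9 = 0.013425, so τ_n = 0.015863.
Rearranging for μ₀: μ₀ = (μ_n·τ_n − τ_data·x̄)/τ₀ = (326.4463·0.015863 − 0.013425·335.5) / 0.002438 = 0.674330/0.002438 ≈ 276.6.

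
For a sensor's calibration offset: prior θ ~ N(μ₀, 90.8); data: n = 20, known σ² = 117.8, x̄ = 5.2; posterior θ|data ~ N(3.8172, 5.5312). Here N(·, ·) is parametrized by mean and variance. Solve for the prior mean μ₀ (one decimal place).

With known observation variance, the Normal–Normal posterior has precision τ_n = τ₀ + n/σ² and mean μ_n = (τ₀μ₀ + (n/σ²)x̄)/τ_n.
Here τ₀ = 1/90.8 = 0.011013 and τ_data = 20/117.8 = 0.169779, so τ_n = 0.180792.
Rearranging for μ₀: μ₀ = (μ_n·τ_n − τ_data·x̄)/τ₀ = (3.8172·0.180792 − 0.169779·5.2) / 0.011013 = -0.192732/0.011013 ≈ -17.5.

μ₀ = -17.5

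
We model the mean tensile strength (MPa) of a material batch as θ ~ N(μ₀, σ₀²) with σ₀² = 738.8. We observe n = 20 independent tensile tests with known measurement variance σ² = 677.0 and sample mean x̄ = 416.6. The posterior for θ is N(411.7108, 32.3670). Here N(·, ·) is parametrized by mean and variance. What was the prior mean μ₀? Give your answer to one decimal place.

The posterior mean is a precision-weighted average: μ_n = (τ₀μ₀ + τ_data·x̄)/(τ₀+τ_data), with τ₀=1/σ₀² and τ_data=n/σ².
Here τ₀ = 1/738.8 = 0.001354 and τ_data = 20/677.0 = 0.029542, so τ_n = 0.030896.
Rearranging for μ₀: μ₀ = (μ_n·τ_n − τ_data·x̄)/τ₀ = (411.7108·0.030896 − 0.029542·416.6) / 0.001354 = 0.413020/0.001354 ≈ 305.0.

μ₀ = 305.0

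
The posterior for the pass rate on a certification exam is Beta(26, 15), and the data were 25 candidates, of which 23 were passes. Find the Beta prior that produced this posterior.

Under Beta–binomial conjugacy the posterior parameters are (a+s, b+f).
Subtract the data counts: 26−23=3, 15−2=13.

Beta(3, 13)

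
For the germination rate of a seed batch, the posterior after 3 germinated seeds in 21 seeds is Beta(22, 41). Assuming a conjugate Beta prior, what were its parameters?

Beta(19, 23)

Under Beta–binomial conjugacy the posterior parameters are (a+s, b+f).
So a = 22 − 3 = 19 and b = 41 − 18 = 23.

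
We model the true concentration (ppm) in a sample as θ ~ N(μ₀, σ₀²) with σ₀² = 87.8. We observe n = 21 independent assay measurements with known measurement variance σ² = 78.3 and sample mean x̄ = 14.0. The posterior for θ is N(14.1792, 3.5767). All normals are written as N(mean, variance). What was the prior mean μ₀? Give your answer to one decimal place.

With known observation variance, the Normal–Normal posterior has precision τ_n = τ₀ + n/σ² and mean μ_n = (τ₀μ₀ + (n/σ²)x̄)/τ_n.
Here τ₀ = 1/87.8 = 0.011390 and τ_data = 21/78.3 = 0.268199, so τ_n = 0.279589.
Rearranging for μ₀: μ₀ = (μ_n·τ_n − τ_data·x̄)/τ₀ = (14.1792·0.279589 − 0.268199·14.0) / 0.011390 = 0.209562/0.011390 ≈ 18.4.

μ₀ = 18.4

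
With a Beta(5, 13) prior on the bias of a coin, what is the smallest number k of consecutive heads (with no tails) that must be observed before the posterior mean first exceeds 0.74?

k = 33

After k heads and 0 tails the posterior is Beta(5+k, 13), with mean (5+k)/(5+13+k).
Set (5+k)/(18+k) > 0.74 and solve: k > (0.74·18 − 5)/(1 − 0.74) = 32.000.
The smallest integer exceeding 32.000 is 33, and checking k=33: (38)/(51) = 0.7451 > 0.74.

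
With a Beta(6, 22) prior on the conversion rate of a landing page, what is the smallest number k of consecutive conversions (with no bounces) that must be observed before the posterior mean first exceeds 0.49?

After k conversions and 0 bounces the posterior is Beta(6+k, 22), with mean (6+k)/(6+22+k).
Set (6+k)/(28+k) > 0.49 and solve: k > (0.49·28 − 6)/(1 − 0.49) = 15.137.
The smallest integer exceeding 15.137 is 16.

k = 16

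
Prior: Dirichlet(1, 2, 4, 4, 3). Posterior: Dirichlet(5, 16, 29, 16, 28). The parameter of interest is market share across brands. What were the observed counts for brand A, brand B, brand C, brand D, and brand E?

For a Dirichlet(α) prior with multinomial counts c, the posterior is Dirichlet(α + c) componentwise.
Counts are posterior − prior componentwise: 5−1=4, 16−2=14, 29−4=25, 16−4=12, 28−3=25.

counts (4, 14, 25, 12, 25)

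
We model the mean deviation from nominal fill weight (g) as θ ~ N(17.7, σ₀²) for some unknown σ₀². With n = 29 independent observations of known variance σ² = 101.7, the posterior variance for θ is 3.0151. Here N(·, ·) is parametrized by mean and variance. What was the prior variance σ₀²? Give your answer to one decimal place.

For the Normal–Normal model with known σ², precisions add: τ_n = τ₀ + n/σ².
So 1/σ₀² = 1/3.0151 − 29/101.7 = 0.331664 − 0.285152 = 0.046512.
Hence σ₀² = 1/0.046512 ≈ 21.5.

σ₀² = 21.5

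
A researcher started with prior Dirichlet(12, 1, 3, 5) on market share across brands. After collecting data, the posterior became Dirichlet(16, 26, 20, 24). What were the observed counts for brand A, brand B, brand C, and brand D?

counts (4, 25, 17, 19)

For a Dirichlet(α) prior with multinomial counts c, the posterior is Dirichlet(α + c) componentwise.
Counts are posterior − prior componentwise: 16−12=4, 26−1=25, 20−3=17, 24−5=19.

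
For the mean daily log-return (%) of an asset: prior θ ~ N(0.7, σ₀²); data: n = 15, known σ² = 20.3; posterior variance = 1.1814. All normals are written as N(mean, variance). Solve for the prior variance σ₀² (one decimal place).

Posterior precision equals prior precision plus data precision: 1/σ_n² = 1/σ₀² + n/σ².
So 1/σ₀² = 1/1.1814 − 15/20.3 = 0.846453 − 0.738916 = 0.107537.
Hence σ₀² = 1/0.107537 ≈ 9.3.

σ₀² = 9.3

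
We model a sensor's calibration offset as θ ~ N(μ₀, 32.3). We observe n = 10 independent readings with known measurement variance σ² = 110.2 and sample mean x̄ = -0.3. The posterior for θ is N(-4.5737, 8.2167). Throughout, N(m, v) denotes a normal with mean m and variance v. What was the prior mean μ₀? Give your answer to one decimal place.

The posterior mean is a precision-weighted average: μ_n = (τ₀μ₀ + τ_data·x̄)/(τ₀+τ_data), with τ₀=1/σ₀² and τ_data=n/σ².
Here τ₀ = 1/32.3 = 0.030960 and τ_data = 10/110.2 = 0.090744, so τ_n = 0.121704.
Rearranging for μ₀: μ₀ = (μ_n·τ_n − τ_data·x̄)/τ₀ = (-4.5737·0.121704 − 0.090744·-0.3) / 0.030960 = -0.529414/0.030960 ≈ -17.1.

μ₀ = -17.1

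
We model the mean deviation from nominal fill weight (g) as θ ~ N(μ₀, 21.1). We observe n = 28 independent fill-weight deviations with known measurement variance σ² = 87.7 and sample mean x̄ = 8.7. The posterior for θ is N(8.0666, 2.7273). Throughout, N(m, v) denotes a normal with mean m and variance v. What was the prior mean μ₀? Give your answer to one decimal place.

The posterior mean is a precision-weighted average: μ_n = (τ₀μ₀ + τ_data·x̄)/(τ₀+τ_data), with τ₀=1/σ₀² and τ_data=n/σ².
Here τ₀ = 1/21.1 = 0.047393 and τ_data = 28/87.7 = 0.319270, so τ_n = 0.366663.
Rearranging for μ₀: μ₀ = (μ_n·τ_n − τ_data·x̄)/τ₀ = (8.0666·0.366663 − 0.319270·8.7) / 0.047393 = 0.180075/0.047393 ≈ 3.8.

μ₀ = 3.8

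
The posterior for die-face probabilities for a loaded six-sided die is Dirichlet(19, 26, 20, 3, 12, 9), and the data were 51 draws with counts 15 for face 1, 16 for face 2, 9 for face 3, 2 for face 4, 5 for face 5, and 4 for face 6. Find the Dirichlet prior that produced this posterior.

Dirichlet(4, 10, 11, 1, 7, 5)

For a Dirichlet(α) prior with multinomial counts c, the posterior is Dirichlet(α + c) componentwise.
Subtract each count from the matching posterior parameter: 19−15=4, 26−16=10, 20−9=11, 3−2=1, 12−5=7, 9−4=5.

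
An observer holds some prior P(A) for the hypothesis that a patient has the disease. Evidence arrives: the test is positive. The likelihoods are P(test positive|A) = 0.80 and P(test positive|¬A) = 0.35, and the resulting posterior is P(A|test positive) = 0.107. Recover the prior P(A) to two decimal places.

In odds form, posterior odds = prior odds × likelihood ratio, so prior odds = posterior odds ÷ LR.
Posterior odds = 0.107/(1−0.107) = 0.1198. LR = 0.80/0.35 = 2.2857.
Prior odds = 0.1198/2.2857 = 0.0524, so P(A) = 0.0524/(1+0.0524) ≈ 0.05.

P(A) = 0.05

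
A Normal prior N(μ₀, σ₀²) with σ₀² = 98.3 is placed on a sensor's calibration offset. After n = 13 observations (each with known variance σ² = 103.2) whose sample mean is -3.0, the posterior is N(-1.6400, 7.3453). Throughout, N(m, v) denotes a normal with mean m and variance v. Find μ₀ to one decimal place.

μ₀ = 15.2

The posterior mean is a precision-weighted average: μ_n = (τ₀μ₀ + τ_data·x̄)/(τ₀+τ_data), with τ₀=1/σ₀² and τ_data=n/σ².
Here τ₀ = 1/98.3 = 0.010173 and τ_data = 13/103.2 = 0.125969, so τ_n = 0.136142.
Rearranging for μ₀: μ₀ = (μ_n·τ_n − τ_data·x̄)/τ₀ = (-1.6400·0.136142 − 0.125969·-3.0) / 0.010173 = 0.154634/0.010173 ≈ 15.2.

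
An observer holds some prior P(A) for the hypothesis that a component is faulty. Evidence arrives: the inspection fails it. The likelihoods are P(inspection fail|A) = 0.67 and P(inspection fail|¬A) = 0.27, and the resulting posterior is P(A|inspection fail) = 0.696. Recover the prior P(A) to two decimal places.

P(A) = 0.48

Bayes' rule in odds form gives O(A|E) = O(A)·[P(E|A)/P(E|¬A)], hence O(A) = O(A|E)/LR.
Posterior odds = 0.696/(1−0.696) = 2.2895. LR = 0.67/0.27 = 2.4815.
Prior odds = 2.2895/2.4815 = 0.9226, so P(A) = 0.9226/(1+0.9226) ≈ 0.48.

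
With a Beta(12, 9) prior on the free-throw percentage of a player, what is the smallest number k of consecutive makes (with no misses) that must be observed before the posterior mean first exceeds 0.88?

k = 55

After k makes and 0 misses the posterior is Beta(12+k, 9), with mean (12+k)/(12+9+k).
Set (12+k)/(21+k) > 0.88 and solve: k > (0.88·21 − 12)/(1 − 0.88) = 54.000.
The smallest integer exceeding 54.000 is 55.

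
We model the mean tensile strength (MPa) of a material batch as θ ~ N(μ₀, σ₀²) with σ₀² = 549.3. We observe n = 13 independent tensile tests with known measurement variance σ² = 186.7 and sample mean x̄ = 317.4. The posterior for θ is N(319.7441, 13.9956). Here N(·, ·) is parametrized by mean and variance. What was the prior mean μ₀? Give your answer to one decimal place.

μ₀ = 409.4

The posterior mean is a precision-weighted average: μ_n = (τ₀μ₀ + τ_data·x̄)/(τ₀+τ_data), with τ₀=1/σ₀² and τ_data=n/σ².
Here τ₀ = 1/549.3 = 0.001820 and τ_data = 13/186.7 = 0.069630, so τ_n = 0.071450.
Rearranging for μ₀: μ₀ = (μ_n·τ_n − τ_data·x̄)/τ₀ = (319.7441·0.071450 − 0.069630·317.4) / 0.001820 = 0.745154/0.001820 ≈ 409.4.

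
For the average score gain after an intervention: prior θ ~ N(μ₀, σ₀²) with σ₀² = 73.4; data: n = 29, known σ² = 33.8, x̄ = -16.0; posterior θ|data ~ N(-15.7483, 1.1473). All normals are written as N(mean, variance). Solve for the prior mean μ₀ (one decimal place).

With known observation variance, the Normal–Normal posterior has precision τ_n = τ₀ + n/σ² and mean μ_n = (τ₀μ₀ + (n/σ²)x̄)/τ_n.
Here τ₀ = 1/73.4 = 0.013624 and τ_data = 29/33.8 = 0.857988, so τ_n = 0.871612.
Rearranging for μ₀: μ₀ = (μ_n·τ_n − τ_data·x̄)/τ₀ = (-15.7483·0.871612 − 0.857988·-16.0) / 0.013624 = 0.001401/0.013624 ≈ 0.1.

μ₀ = 0.1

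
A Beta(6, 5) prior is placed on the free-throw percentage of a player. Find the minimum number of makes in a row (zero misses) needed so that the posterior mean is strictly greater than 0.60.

k = 2

After k makes and 0 misses the posterior is Beta(6+k, 5), with mean (6+k)/(6+5+k).
Set (6+k)/(11+k) > 0.60 and solve: k > (0.60·11 − 6)/(1 − 0.60) = 1.500.
The smallest integer exceeding 1.500 is 2, and checking k=2: (8)/(13) = 0.6154 > 0.60.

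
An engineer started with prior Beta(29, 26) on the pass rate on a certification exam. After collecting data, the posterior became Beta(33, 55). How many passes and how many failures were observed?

Under Beta–binomial conjugacy the posterior parameters are (a+s, b+f).
So s = 33 − 29 = 4 and f = 55 − 26 = 29.

4 passes and 29 failures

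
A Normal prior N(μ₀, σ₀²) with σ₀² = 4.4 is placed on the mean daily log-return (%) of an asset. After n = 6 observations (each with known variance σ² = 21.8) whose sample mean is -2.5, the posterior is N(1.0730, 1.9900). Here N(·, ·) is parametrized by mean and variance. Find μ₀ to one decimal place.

The posterior mean is a precision-weighted average: μ_n = (τ₀μ₀ + τ_data·x̄)/(τ₀+τ_data), with τ₀=1/σ₀² and τ_data=n/σ².
Here τ₀ = 1/4.4 = 0.227273 and τ_data = 6/21.8 = 0.275229, so τ_n = 0.502502.
Rearranging for μ₀: μ₀ = (μ_n·τ_n − τ_data·x̄)/τ₀ = (1.0730·0.502502 − 0.275229·-2.5) / 0.227273 = 1.227257/0.227273 ≈ 5.4.

μ₀ = 5.4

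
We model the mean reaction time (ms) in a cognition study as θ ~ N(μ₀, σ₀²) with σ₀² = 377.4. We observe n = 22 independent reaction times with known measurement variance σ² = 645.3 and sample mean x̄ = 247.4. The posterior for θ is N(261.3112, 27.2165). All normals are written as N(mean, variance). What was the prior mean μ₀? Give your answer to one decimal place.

μ₀ = 440.3

The posterior mean is a precision-weighted average: μ_n = (τ₀μ₀ + τ_data·x̄)/(τ₀+τ_data), with τ₀=1/σ₀² and τ_data=n/σ².
Here τ₀ = 1/377.4 = 0.002650 and τ_data = 22/645.3 = 0.034093, so τ_n = 0.036743.
Rearranging for μ₀: μ₀ = (μ_n·τ_n − τ_data·x̄)/τ₀ = (261.3112·0.036743 − 0.034093·247.4) / 0.002650 = 1.166749/0.002650 ≈ 440.3.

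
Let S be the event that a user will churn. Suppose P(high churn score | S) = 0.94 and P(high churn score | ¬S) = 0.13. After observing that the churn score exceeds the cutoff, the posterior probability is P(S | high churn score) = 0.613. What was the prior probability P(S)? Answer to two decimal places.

P(S) = 0.18

Bayes' rule in odds form gives O(S|E) = O(S)·[P(E|S)/P(E|¬S)], hence O(S) = O(S|E)/LR.
Posterior odds = 0.613/(1−0.613) = 1.5840. LR = 0.94/0.13 = 7.2308.
Prior odds = 1.5840/7.2308 = 0.2191, so P(S) = 0.2191/(1+0.2191) ≈ 0.18.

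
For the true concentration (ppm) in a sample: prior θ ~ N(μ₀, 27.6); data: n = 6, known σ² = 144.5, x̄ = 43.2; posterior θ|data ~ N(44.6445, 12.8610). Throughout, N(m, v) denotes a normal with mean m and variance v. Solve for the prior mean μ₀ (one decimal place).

μ₀ = 46.3

The posterior mean is a precision-weighted average: μ_n = (τ₀μ₀ + τ_data·x̄)/(τ₀+τ_data), with τ₀=1/σ₀² and τ_data=n/σ².
Here τ₀ = 1/27.6 = 0.036232 and τ_data = 6/144.5 = 0.041522, so τ_n = 0.077754.
Rearranging for μ₀: μ₀ = (μ_n·τ_n − τ_data·x̄)/τ₀ = (44.6445·0.077754 − 0.041522·43.2) / 0.036232 = 1.677538/0.036232 ≈ 46.3.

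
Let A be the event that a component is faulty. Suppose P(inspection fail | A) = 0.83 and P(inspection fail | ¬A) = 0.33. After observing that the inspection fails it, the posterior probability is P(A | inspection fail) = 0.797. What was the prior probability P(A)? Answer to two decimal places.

Bayes' rule in odds form gives O(A|E) = O(A)·[P(E|A)/P(E|¬A)], hence O(A) = O(A|E)/LR.
Posterior odds = 0.797/(1−0.797) = 3.9261. LR = 0.83/0.33 = 2.5152.
Prior odds = 3.9261/2.5152 = 1.5609, so P(A) = 1.5609/(1+1.5609) ≈ 0.61.

P(A) = 0.61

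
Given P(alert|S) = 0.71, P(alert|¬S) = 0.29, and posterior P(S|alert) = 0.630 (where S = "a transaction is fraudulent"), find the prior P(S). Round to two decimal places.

Bayes' rule in odds form gives O(S|E) = O(S)·[P(E|S)/P(E|¬S)], hence O(S) = O(S|E)/LR.
Posterior odds = 0.630/(1−0.630) = 1.7027. LR = 0.71/0.29 = 2.4483.
Prior odds = 1.7027/2.4483 = 0.6955, so P(S) = 0.6955/(1+0.6955) ≈ 0.41.

P(S) = 0.41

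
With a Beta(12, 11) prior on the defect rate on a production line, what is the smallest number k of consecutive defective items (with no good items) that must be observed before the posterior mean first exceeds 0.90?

After k defective items and 0 good items the posterior is Beta(12+k, 11), with mean (12+k)/(12+11+k).
Set (12+k)/(23+k) > 0.90 and solve: k > (0.90·23 − 12)/(1 − 0.90) = 87.000.
The smallest integer exceeding 87.000 is 88.

k = 88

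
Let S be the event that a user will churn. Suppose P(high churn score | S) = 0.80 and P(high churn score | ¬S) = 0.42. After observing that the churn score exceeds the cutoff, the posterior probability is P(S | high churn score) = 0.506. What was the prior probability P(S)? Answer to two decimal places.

Bayes' rule in odds form gives O(S|E) = O(S)·[P(E|S)/P(E|¬S)], hence O(S) = O(S|E)/LR.
Posterior odds = 0.506/(1−0.506) = 1.0243. LR = 0.80/0.42 = 1.9048.
Prior odds = 1.0243/1.9048 = 0.5377, so P(S) = 0.5377/(1+0.5377) ≈ 0.35.

P(S) = 0.35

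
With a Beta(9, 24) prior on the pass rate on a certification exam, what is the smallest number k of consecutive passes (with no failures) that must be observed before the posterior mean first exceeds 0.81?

k = 94

After k passes and 0 failures the posterior is Beta(9+k, 24), with mean (9+k)/(9+24+k).
Set (9+k)/(33+k) > 0.81 and solve: k > (0.81·33 − 9)/(1 − 0.81) = 93.316.
The smallest integer exceeding 93.316 is 94, and checking k=94: (103)/(127) = 0.8110 > 0.81.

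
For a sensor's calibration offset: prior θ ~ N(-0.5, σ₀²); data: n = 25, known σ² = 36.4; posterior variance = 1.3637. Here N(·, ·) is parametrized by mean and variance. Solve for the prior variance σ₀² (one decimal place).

σ₀² = 21.5

Posterior precision equals prior precision plus data precision: 1/σ_n² = 1/σ₀² + n/σ².
So 1/σ₀² = 1/1.3637 − 25/36.4 = 0.733299 − 0.686813 = 0.046486.
Hence σ₀² = 1/0.046486 ≈ 21.5.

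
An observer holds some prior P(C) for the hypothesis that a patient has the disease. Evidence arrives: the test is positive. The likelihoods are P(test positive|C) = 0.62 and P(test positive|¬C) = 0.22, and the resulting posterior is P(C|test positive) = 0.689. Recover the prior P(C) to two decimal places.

P(C) = 0.44

Bayes' rule in odds form gives O(C|E) = O(C)·[P(E|C)/P(E|¬C)], hence O(C) = O(C|E)/LR.
Posterior odds = 0.689/(1−0.689) = 2.2154. LR = 0.62/0.22 = 2.8182.
Prior odds = 2.2154/2.8182 = 0.7861, so P(C) = 0.7861/(1+0.7861) ≈ 0.44.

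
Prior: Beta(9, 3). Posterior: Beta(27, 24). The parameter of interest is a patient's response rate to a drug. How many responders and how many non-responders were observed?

Beta is conjugate to the binomial likelihood: posterior = Beta(α+s, β+f).
So s = 27 − 9 = 18 and f = 24 − 3 = 21.

18 responders and 21 non-responders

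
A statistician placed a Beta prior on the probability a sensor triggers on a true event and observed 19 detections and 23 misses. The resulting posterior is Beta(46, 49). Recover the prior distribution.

Beta(27, 26)

A Beta(a, b) prior with s successes and f failures in binomial data gives a Beta(a+s, b+f) posterior.
So a = 46 − 19 = 27 and b = 49 − 23 = 26.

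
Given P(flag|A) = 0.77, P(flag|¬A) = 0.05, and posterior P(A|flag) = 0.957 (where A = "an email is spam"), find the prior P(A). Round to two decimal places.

P(A) = 0.59

Bayes' rule in odds form gives O(A|E) = O(A)·[P(E|A)/P(E|¬A)], hence O(A) = O(A|E)/LR.
Posterior odds = 0.957/(1−0.957) = 22.2558. LR = 0.77/0.05 = 15.4000.
Prior odds = 22.2558/15.4000 = 1.4452, so P(A) = 1.4452/(1+1.4452) ≈ 0.59.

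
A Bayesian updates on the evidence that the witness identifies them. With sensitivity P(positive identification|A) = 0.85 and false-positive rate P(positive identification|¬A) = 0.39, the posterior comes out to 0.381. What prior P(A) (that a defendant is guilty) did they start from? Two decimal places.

In odds form, posterior odds = prior odds × likelihood ratio, so prior odds = posterior odds ÷ LR.
Posterior odds = 0.381/(1−0.381) = 0.6155. LR = 0.85/0.39 = 2.1795.
Prior odds = 0.6155/2.1795 = 0.2824, so P(A) = 0.2824/(1+0.2824) ≈ 0.22.

P(A) = 0.22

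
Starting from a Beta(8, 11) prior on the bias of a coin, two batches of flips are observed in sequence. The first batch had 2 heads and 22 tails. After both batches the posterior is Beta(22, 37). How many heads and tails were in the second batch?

12 heads and 4 tails

Because Beta–binomial updating is additive in the counts, the combined data contributed (α_post−α_prior, β_post−β_prior) successes and failures.
Total across both batches: 22−8=14 heads, 37−11=26 tails.
Subtract the first batch: 14−2=12 heads and 26−22=4 tails.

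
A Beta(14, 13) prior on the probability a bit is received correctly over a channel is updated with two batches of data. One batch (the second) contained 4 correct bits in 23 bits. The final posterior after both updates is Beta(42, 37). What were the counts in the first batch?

24 correct bits and 5 errors

Sequential conjugate updates are equivalent to a single update on the pooled data, so total successes = posterior α − prior α and total failures = posterior β − prior β.
Total across both batches: 42−14=28 correct bits, 37−13=24 errors.
Subtract the second batch: 28−4=24 correct bits and 24−19=5 errors.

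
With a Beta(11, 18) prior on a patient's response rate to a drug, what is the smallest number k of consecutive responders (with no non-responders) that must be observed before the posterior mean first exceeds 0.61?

k = 18

After k responders and 0 non-responders the posterior is Beta(11+k, 18), with mean (11+k)/(11+18+k).
Set (11+k)/(29+k) > 0.61 and solve: k > (0.61·29 − 11)/(1 − 0.61) = 17.154.
The smallest integer exceeding 17.154 is 18.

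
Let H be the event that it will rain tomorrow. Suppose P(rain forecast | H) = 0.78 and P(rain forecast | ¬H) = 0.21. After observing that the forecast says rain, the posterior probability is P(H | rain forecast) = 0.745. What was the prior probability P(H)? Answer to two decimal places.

Bayes' rule in odds form gives O(H|E) = O(H)·[P(E|H)/P(E|¬H)], hence O(H) = O(H|E)/LR.
Posterior odds = 0.745/(1−0.745) = 2.9216. LR = 0.78/0.21 = 3.7143.
Prior odds = 2.9216/3.7143 = 0.7866, so P(H) = 0.7866/(1+0.7866) ≈ 0.44.

P(H) = 0.44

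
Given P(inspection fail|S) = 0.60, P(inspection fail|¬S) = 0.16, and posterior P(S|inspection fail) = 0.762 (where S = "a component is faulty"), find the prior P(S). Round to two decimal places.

P(S) = 0.46

In odds form, posterior odds = prior odds × likelihood ratio, so prior odds = posterior odds ÷ LR.
Posterior odds = 0.762/(1−0.762) = 3.2017. LR = 0.60/0.16 = 3.7500.
Prior odds = 3.2017/3.7500 = 0.8538, so P(S) = 0.8538/(1+0.8538) ≈ 0.46.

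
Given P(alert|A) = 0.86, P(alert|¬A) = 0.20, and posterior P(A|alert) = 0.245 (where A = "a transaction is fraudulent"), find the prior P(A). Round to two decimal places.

P(A) = 0.07

In odds form, posterior odds = prior odds × likelihood ratio, so prior odds = posterior odds ÷ LR.
Posterior odds = 0.245/(1−0.245) = 0.3245. LR = 0.86/0.20 = 4.3000.
Prior odds = 0.3245/4.3000 = 0.0755, so P(A) = 0.0755/(1+0.0755) ≈ 0.07.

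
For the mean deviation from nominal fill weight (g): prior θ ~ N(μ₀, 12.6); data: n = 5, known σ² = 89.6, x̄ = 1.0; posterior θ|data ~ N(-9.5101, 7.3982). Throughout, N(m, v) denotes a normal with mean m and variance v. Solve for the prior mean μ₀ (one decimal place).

μ₀ = -16.9

With known observation variance, the Normal–Normal posterior has precision τ_n = τ₀ + n/σ² and mean μ_n = (τ₀μ₀ + (n/σ²)x̄)/τ_n.
Here τ₀ = 1/12.6 = 0.079365 and τ_data = 5/89.6 = 0.055804, so τ_n = 0.135169.
Rearranging for μ₀: μ₀ = (μ_n·τ_n − τ_data·x̄)/τ₀ = (-9.5101·0.135169 − 0.055804·1.0) / 0.079365 = -1.341275/0.079365 ≈ -16.9.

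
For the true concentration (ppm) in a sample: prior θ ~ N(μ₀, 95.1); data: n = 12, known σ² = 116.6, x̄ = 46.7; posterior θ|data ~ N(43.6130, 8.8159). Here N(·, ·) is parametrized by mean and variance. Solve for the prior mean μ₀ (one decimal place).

μ₀ = 13.4

With known observation variance, the Normal–Normal posterior has precision τ_n = τ₀ + n/σ² and mean μ_n = (τ₀μ₀ + (n/σ²)x̄)/τ_n.
Here τ₀ = 1/95.1 = 0.010515 and τ_data = 12/116.6 = 0.102916, so τ_n = 0.113431.
Rearranging for μ₀: μ₀ = (μ_n·τ_n − τ_data·x̄)/τ₀ = (43.6130·0.113431 − 0.102916·46.7) / 0.010515 = 0.140889/0.010515 ≈ 13.4.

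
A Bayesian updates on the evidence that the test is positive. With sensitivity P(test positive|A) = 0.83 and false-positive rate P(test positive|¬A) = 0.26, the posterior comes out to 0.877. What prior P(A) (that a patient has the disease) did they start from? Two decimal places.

Bayes' rule in odds form gives O(A|E) = O(A)·[P(E|A)/P(E|¬A)], hence O(A) = O(A|E)/LR.
Posterior odds = 0.877/(1−0.877) = 7.1301. LR = 0.83/0.26 = 3.1923.
Prior odds = 7.1301/3.1923 = 2.2335, so P(A) = 2.2335/(1+2.2335) ≈ 0.69.

P(A) = 0.69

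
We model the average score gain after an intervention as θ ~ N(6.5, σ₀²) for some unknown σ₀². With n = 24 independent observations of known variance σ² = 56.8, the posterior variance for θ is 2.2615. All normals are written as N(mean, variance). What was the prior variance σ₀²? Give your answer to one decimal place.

σ₀² = 50.9

Posterior precision equals prior precision plus data precision: 1/σ_n² = 1/σ₀² + n/σ².
So 1/σ₀² = 1/2.2615 − 24/56.8 = 0.442184 − 0.422535 = 0.019649.
Hence σ₀² = 1/0.019649 ≈ 50.9.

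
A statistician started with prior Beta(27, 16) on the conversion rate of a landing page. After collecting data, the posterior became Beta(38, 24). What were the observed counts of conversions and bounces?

Under Beta–binomial conjugacy the posterior parameters are (a+s, b+f).
So s = 38 − 27 = 11 and f = 24 − 16 = 8.

11 conversions and 8 bounces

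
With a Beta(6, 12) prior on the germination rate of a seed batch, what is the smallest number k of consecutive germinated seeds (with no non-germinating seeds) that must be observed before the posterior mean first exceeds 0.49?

After k germinated seeds and 0 non-germinating seeds the posterior is Beta(6+k, 12), with mean (6+k)/(6+12+k).
Set (6+k)/(18+k) > 0.49 and solve: k > (0.49·18 − 6)/(1 − 0.49) = 5.529.
The smallest integer exceeding 5.529 is 6, and checking k=6: (12)/(24) = 0.5000 > 0.49.

k = 6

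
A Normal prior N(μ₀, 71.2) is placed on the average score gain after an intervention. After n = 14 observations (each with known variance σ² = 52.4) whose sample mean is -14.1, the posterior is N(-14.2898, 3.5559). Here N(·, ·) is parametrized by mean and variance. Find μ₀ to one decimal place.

μ₀ = -17.9

With known observation variance, the Normal–Normal posterior has precision τ_n = τ₀ + n/σ² and mean μ_n = (τ₀μ₀ + (n/σ²)x̄)/τ_n.
Here τ₀ = 1/71.2 = 0.014045 and τ_data = 14/52.4 = 0.267176, so τ_n = 0.281221.
Rearranging for μ₀: μ₀ = (μ_n·τ_n − τ_data·x̄)/τ₀ = (-14.2898·0.281221 − 0.267176·-14.1) / 0.014045 = -0.251410/0.014045 ≈ -17.9.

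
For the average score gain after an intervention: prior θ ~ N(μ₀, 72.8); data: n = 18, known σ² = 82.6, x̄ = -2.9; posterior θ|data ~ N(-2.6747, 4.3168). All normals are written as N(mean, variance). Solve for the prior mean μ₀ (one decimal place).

μ₀ = 0.9

With known observation variance, the Normal–Normal posterior has precision τ_n = τ₀ + n/σ² and mean μ_n = (τ₀μ₀ + (n/σ²)x̄)/τ_n.
Here τ₀ = 1/72.8 = 0.013736 and τ_data = 18/82.6 = 0.217918, so τ_n = 0.231654.
Rearranging for μ₀: μ₀ = (μ_n·τ_n − τ_data·x̄)/τ₀ = (-2.6747·0.231654 − 0.217918·-2.9) / 0.013736 = 0.012357/0.013736 ≈ 0.9.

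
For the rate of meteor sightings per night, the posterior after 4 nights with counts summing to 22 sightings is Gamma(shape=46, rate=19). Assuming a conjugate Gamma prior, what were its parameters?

Gamma(shape=24, rate=15)

A Gamma(α, β) prior (rate parametrization) on a Poisson rate with n observations summing to S gives posterior Gamma(α+S, β+n).
So α = 46 − 22 = 24 and β = 19 − 4 = 15.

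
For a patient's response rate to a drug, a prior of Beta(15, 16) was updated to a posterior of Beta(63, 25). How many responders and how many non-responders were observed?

Under Beta–binomial conjugacy the posterior parameters are (a+s, b+f).
Match parameters: s=63−15=48, f=25−16=9.

48 responders and 9 non-responders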